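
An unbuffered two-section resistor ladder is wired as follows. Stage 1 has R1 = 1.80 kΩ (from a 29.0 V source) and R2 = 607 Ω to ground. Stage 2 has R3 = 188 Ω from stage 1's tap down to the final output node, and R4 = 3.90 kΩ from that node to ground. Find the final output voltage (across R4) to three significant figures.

V_out ≈ 6.28 V

Stage 2 presents R3+R4 = 4088 Ω as a load on stage 1's tap.
Stage 1's lower leg becomes R2‖(R3+R4) = 528.5 Ω, so V_mid = 29.0 × 528.5/2329 = 6.582 V.
Stage 2 is itself unloaded: V_out = V_mid × R4/(R3+R4) = 6.582 × 3900/4088 = 6.28 V.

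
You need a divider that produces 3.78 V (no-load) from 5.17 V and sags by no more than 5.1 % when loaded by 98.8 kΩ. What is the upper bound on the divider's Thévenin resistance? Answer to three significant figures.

R_th ≤ 5.31 kΩ

Loading drop = R_th/(R_th + R_L) ≤ 0.0510, so R_th ≤ R_L · ε/(1−ε) = 98.8 kΩ × 0.0510/0.9490 = 5.31 kΩ.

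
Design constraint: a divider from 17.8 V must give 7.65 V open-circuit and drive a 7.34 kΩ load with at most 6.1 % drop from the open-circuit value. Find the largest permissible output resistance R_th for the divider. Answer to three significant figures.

Loading drop = R_th/(R_th + R_L) ≤ 0.0610, so R_th ≤ R_L · ε/(1−ε) = 7.34 kΩ × 0.0610/0.9390 = 477 Ω.

R_th ≤ 477 Ω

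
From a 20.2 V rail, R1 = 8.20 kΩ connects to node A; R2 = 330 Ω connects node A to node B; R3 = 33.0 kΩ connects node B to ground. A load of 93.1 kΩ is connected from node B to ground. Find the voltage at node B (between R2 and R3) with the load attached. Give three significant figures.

V ≈ 15.0 V

At node B, R3 is in parallel with the load: R3‖R_L = 24360 Ω.
Below node A the resistance is R2 + (R3‖R_L) = 24690 Ω, so V_A = 20.2 × 24690/32890 = 15.16 V.
Then V_B = V_A × (R3‖R_L)/(R2 + R3‖R_L) = 15.16 × 24360/24690 = 15.0 V.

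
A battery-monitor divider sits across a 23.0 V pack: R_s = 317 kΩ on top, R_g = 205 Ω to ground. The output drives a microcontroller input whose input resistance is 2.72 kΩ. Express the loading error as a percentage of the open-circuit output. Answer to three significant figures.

7.00 %

The divider's output (Thévenin) resistance is R_s‖R_g = 204.9 Ω.
Fractional drop under load = R_th/(R_th + R_L) = 204.9 / (204.9 + 2720) = 0.07004.
So the output falls by 7.00 %.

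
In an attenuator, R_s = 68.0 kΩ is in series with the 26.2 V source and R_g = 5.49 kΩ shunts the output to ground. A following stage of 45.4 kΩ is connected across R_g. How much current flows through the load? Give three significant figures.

I_L ≈ 0.0388 mA

R_g‖R_L = 4.898 kΩ; V_out = 26.2 × 4.898/72.90 = 1.760 V.
I_L = V_out / R_L = 1.760 / 45.4 kΩ = 0.0388 mA.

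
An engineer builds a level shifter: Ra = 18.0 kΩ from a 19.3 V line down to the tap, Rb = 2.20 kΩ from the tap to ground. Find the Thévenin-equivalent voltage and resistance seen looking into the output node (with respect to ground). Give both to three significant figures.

V_th is the open-circuit tap voltage: 19.3 × 2.20/(18.0 + 2.20) = 2.10 V.
With the supply zeroed, Ra and Rb appear in parallel from the tap: R_th = Ra‖Rb = (18.0 × 2.20)/20.20 = 1.96 kΩ.

V_th = 2.10 V, R_th = 1.96 kΩ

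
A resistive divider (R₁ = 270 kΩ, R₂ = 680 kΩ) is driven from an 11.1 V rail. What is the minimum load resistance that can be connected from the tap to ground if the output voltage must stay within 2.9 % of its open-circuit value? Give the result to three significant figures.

R_L(min) ≈ 6.47 MΩ

Output resistance R_th = R₁‖R₂ = (270 × 680)/950.0 = 193.3 kΩ.
The fractional drop is R_th/(R_th + R_L); requiring this ≤ 0.0290 gives R_L ≥ R_th(1/0.0290 − 1) = 193.3 × 33.48 = 6.47 MΩ.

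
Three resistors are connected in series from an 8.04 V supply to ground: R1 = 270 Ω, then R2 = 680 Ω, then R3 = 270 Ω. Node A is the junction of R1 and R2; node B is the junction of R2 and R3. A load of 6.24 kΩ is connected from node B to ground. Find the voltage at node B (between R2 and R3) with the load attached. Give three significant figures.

V ≈ 1.72 V

At node B, R3 is in parallel with the load: R3‖R_L = 258.8 Ω.
Below node A the resistance is R2 + (R3‖R_L) = 938.8 Ω, so V_A = 8.04 × 938.8/1209 = 6.244 V.
Then V_B = V_A × (R3‖R_L)/(R2 + R3‖R_L) = 6.244 × 258.8/938.8 = 1.72 V.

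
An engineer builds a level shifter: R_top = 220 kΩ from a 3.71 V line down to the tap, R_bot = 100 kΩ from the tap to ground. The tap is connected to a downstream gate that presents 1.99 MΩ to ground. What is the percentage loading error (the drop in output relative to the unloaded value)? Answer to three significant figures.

3.34 %

The divider's output (Thévenin) resistance is R_top‖R_bot = 68.75 kΩ.
Fractional drop under load = R_th/(R_th + R_L) = 68.75 / (68.75 + 1990) = 0.03339.
So the output falls by 3.34 %.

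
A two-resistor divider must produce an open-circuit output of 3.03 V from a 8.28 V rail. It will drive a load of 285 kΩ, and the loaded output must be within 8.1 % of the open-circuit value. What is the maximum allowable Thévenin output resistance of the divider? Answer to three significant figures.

R_th ≤ 25.1 kΩ

Loading drop = R_th/(R_th + R_L) ≤ 0.0810, so R_th ≤ R_L · ε/(1−ε) = 285 kΩ × 0.0810/0.9190 = 25.1 kΩ.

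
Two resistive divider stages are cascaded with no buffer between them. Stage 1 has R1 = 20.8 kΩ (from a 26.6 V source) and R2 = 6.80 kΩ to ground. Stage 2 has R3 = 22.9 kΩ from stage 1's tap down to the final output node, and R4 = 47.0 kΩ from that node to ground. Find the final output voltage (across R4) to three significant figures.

V_out ≈ 4.11 V

Stage 2 presents R3+R4 = 69.90 kΩ as a load on stage 1's tap.
Stage 1's lower leg becomes R2‖(R3+R4) = 6.197 kΩ, so V_mid = 26.6 × 6.197/27.00 = 6.106 V.
Stage 2 is itself unloaded: V_out = V_mid × R4/(R3+R4) = 6.106 × 47.0/69.90 = 4.11 V.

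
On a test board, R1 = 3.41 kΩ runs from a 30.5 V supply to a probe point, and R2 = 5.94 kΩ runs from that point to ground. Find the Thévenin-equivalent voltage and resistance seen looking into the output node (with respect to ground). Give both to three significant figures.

V_th = 19.4 V, R_th = 2.17 kΩ

V_th is the open-circuit tap voltage: 30.5 × 5.94/(3.41 + 5.94) = 19.4 V.
With the supply zeroed, R1 and R2 appear in parallel from the tap: R_th = R1‖R2 = (3.41 × 5.94)/9.350 = 2.17 kΩ.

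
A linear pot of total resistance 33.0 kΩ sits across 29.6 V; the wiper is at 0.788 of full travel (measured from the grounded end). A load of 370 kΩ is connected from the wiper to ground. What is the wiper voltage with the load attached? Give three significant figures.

The wiper splits the pot into (1−α)R = 6.996 kΩ above and αR = 26.00 kΩ below.
Lower section ‖ load = 24.30 kΩ.
V_wiper = 29.6 × 24.30/(6.996 + 24.30) = 23.0 V.

V ≈ 23.0 V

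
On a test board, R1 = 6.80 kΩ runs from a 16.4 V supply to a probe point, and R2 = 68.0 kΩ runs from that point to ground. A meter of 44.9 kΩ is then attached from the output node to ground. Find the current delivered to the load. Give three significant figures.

I_L ≈ 0.292 mA

R2‖R_L = 27.04 kΩ; V_out = 16.4 × 27.04/33.84 = 13.10 V.
I_L = V_out / R_L = 13.10 / 44.9 kΩ = 0.292 mA.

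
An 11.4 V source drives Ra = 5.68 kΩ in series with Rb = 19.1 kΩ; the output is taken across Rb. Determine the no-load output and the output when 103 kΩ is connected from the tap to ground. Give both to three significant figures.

Unloaded: 8.79 V; loaded: 8.43 V

Open-circuit: V = 11.4 × 19.1/(5.68 + 19.1) = 8.79 V.
With the load, Rb becomes Rb‖R_L = 16.11 kΩ, so V = 11.4 × 16.11/21.79 = 8.43 V.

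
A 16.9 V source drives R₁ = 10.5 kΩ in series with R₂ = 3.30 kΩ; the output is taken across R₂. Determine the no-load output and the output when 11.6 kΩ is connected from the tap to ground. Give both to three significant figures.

Unloaded: 4.04 V; loaded: 3.32 V

Open-circuit: V = 16.9 × 3.30/(10.5 + 3.30) = 4.04 V.
With the load, R₂ becomes R₂‖R_L = 2.569 kΩ, so V = 16.9 × 2.569/13.07 = 3.32 V.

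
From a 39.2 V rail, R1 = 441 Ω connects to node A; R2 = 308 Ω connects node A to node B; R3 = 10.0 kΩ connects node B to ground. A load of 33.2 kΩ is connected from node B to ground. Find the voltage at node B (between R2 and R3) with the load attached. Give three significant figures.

V ≈ 35.7 V

At node B, R3 is in parallel with the load: R3‖R_L = 7685 Ω.
Below node A the resistance is R2 + (R3‖R_L) = 7993 Ω, so V_A = 39.2 × 7993/8434 = 37.15 V.
Then V_B = V_A × (R3‖R_L)/(R2 + R3‖R_L) = 37.15 × 7685/7993 = 35.7 V.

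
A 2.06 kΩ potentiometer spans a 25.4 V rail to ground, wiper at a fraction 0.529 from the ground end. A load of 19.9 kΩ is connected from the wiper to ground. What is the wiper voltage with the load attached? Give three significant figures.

V ≈ 13.1 V

The wiper splits the pot into (1−α)R = 970.3 Ω above and αR = 1090 Ω below.
Lower section ‖ load = 1033 Ω.
V_wiper = 25.4 × 1033/(970.3 + 1033) = 13.1 V.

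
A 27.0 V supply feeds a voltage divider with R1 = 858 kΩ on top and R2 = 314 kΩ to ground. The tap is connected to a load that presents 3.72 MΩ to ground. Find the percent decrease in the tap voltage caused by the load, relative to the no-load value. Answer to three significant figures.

The divider's output (Thévenin) resistance is R1‖R2 = 229.9 kΩ.
Fractional drop under load = R_th/(R_th + R_L) = 229.9 / (229.9 + 3720) = 0.05820.
So the output falls by 5.82 %.

5.82 %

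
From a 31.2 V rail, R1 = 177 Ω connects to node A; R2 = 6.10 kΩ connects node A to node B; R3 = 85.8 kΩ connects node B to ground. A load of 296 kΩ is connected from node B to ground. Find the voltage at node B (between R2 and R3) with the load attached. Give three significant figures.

V ≈ 28.5 V

At node B, R3 is in parallel with the load: R3‖R_L = 66520 Ω.
Below node A the resistance is R2 + (R3‖R_L) = 72620 Ω, so V_A = 31.2 × 72620/72800 = 31.12 V.
Then V_B = V_A × (R3‖R_L)/(R2 + R3‖R_L) = 31.12 × 66520/72620 = 28.5 V.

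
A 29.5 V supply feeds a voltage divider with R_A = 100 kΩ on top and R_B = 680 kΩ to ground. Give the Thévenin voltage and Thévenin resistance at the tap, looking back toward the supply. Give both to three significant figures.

V_th is the open-circuit tap voltage: 29.5 × 680/(100 + 680) = 25.7 V.
With the supply zeroed, R_A and R_B appear in parallel from the tap: R_th = R_A‖R_B = (100 × 680)/780.0 = 87.2 kΩ.

V_th = 25.7 V, R_th = 87.2 kΩ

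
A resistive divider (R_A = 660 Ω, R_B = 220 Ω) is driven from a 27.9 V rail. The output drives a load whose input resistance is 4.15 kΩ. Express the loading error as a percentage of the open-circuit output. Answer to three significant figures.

3.82 %

The divider's output (Thévenin) resistance is R_A‖R_B = 165.0 Ω.
Fractional drop under load = R_th/(R_th + R_L) = 165.0 / (165.0 + 4150) = 0.03824.
So the output falls by 3.82 %.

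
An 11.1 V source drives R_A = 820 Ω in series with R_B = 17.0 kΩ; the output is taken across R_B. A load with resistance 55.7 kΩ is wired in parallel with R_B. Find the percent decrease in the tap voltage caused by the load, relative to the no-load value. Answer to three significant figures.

1.38 %

The divider's output (Thévenin) resistance is R_A‖R_B = 782.3 Ω.
Fractional drop under load = R_th/(R_th + R_L) = 782.3 / (782.3 + 55700) = 0.01385.
So the output falls by 1.38 %.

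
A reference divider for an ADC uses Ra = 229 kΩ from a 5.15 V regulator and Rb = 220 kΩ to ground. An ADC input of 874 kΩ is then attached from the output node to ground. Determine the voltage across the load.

The load sits in parallel with Rb: Rb‖R_L = (220 × 874) / (220 + 874) = 175.8 kΩ.
V_out = 5.15 × 175.8 / (229 + 175.8) = 5.15 × 175.8/404.8 = 2.24 V.

V_out ≈ 2.24 V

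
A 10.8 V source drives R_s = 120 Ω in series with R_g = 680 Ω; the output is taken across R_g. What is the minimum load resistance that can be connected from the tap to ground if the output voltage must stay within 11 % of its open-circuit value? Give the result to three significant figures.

Output resistance R_th = R_s‖R_g = (120 × 680)/800.0 = 102.0 Ω.
The fractional drop is R_th/(R_th + R_L); requiring this ≤ 0.110 gives R_L ≥ R_th(1/0.110 − 1) = 102.0 × 8.091 = 825 Ω.

R_L(min) ≈ 825 Ω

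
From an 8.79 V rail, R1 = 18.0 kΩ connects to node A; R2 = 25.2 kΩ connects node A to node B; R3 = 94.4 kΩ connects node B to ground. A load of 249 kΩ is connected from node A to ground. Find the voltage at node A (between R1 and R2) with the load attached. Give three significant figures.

V ≈ 7.19 V

Below node A the series string R2+R3 = 119.6 kΩ sits in parallel with the 249 kΩ load: 80.79 kΩ.
V_A = 8.79 × 80.79/(18.0 + 80.79) = 7.19 V.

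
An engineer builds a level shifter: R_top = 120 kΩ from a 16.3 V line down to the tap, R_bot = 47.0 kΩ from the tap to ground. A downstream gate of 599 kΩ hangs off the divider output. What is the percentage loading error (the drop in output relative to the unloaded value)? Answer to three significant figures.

5.34 %

The divider's output (Thévenin) resistance is R_top‖R_bot = 33.77 kΩ.
Fractional drop under load = R_th/(R_th + R_L) = 33.77 / (33.77 + 599) = 0.05337.
So the output falls by 5.34 %.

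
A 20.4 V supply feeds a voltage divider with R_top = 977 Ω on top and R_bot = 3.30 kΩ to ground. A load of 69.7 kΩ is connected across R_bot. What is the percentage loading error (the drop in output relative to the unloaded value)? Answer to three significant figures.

The divider's output (Thévenin) resistance is R_top‖R_bot = 753.8 Ω.
Fractional drop under load = R_th/(R_th + R_L) = 753.8 / (753.8 + 69700) = 0.01070.
So the output falls by 1.07 %.

1.07 %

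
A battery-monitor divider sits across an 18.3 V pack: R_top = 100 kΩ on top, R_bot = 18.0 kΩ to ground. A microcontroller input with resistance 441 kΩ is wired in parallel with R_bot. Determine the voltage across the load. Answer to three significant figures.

The load sits in parallel with R_bot: R_bot‖R_L = (18.0 × 441) / (18.0 + 441) = 17.29 kΩ.
V_out = 18.3 × 17.29 / (100 + 17.29) = 18.3 × 17.29/117.3 = 2.70 V.
(Unloaded it would have been 2.79 V.)

V_out ≈ 2.70 V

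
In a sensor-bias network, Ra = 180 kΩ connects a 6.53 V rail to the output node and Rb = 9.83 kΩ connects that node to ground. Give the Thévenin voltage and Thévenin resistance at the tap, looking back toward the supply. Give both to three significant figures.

V_th = 0.338 V, R_th = 9.32 kΩ

V_th is the open-circuit tap voltage: 6.53 × 9.83/(180 + 9.83) = 0.338 V.
With the supply zeroed, Ra and Rb appear in parallel from the tap: R_th = Ra‖Rb = (180 × 9.83)/189.8 = 9.32 kΩ.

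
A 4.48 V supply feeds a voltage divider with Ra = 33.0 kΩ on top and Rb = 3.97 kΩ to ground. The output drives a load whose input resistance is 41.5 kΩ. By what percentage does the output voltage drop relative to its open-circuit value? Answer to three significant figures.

The divider's output (Thévenin) resistance is Ra‖Rb = 3.544 kΩ.
Fractional drop under load = R_th/(R_th + R_L) = 3.544 / (3.544 + 41.5) = 0.07867.
So the output falls by 7.87 %.

7.87 %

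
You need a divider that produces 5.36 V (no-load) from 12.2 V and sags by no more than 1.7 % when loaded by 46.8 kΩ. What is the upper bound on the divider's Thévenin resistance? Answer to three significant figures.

Loading drop = R_th/(R_th + R_L) ≤ 0.0170, so R_th ≤ R_L · ε/(1−ε) = 46.8 kΩ × 0.0170/0.9830 = 809 Ω.

R_th ≤ 809 Ω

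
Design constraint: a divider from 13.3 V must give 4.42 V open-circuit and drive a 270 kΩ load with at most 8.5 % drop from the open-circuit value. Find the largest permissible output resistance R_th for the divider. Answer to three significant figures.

R_th ≤ 25.1 kΩ

Loading drop = R_th/(R_th + R_L) ≤ 0.0850, so R_th ≤ R_L · ε/(1−ε) = 270 kΩ × 0.0850/0.9150 = 25.1 kΩ.
(Any R1, R2 with R2/(R1+R2) = 0.332 and R1‖R2 ≤ 25.1 kΩ will meet the spec.)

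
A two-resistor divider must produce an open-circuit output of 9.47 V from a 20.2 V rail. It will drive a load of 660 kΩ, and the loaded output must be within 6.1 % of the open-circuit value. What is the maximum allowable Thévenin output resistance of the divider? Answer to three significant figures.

R_th ≤ 42.9 kΩ

Loading drop = R_th/(R_th + R_L) ≤ 0.0610, so R_th ≤ R_L · ε/(1−ε) = 660 kΩ × 0.0610/0.9390 = 42.9 kΩ.
(Any R1, R2 with R2/(R1+R2) = 0.469 and R1‖R2 ≤ 42.9 kΩ will meet the spec.)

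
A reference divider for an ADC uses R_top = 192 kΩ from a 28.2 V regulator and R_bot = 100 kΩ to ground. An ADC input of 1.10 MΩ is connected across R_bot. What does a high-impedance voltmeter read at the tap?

V_out ≈ 9.11 V

The load sits in parallel with R_bot: R_bot‖R_L = (100 × 1100) / (100 + 1100) = 91.67 kΩ.
V_out = 28.2 × 91.67 / (192 + 91.67) = 28.2 × 91.67/283.7 = 9.11 V.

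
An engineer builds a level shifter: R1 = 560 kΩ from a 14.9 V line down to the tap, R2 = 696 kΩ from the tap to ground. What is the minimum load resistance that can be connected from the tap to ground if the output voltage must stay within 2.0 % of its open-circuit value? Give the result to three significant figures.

Output resistance R_th = R1‖R2 = (560 × 696)/1256 = 310.3 kΩ.
The fractional drop is R_th/(R_th + R_L); requiring this ≤ 0.0200 gives R_L ≥ R_th(1/0.0200 − 1) = 310.3 × 49.00 = 15.2 MΩ.

R_L(min) ≈ 15.2 MΩ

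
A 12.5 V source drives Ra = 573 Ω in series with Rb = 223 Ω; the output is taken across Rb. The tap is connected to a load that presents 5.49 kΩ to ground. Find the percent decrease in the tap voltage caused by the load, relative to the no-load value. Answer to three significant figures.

2.84 %

The divider's output (Thévenin) resistance is Ra‖Rb = 160.5 Ω.
Fractional drop under load = R_th/(R_th + R_L) = 160.5 / (160.5 + 5490) = 0.02841.
So the output falls by 2.84 %.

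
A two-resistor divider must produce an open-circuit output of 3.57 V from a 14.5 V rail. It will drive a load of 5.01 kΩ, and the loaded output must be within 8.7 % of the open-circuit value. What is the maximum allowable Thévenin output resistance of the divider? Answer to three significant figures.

Loading drop = R_th/(R_th + R_L) ≤ 0.0870, so R_th ≤ R_L · ε/(1−ε) = 5.01 kΩ × 0.0870/0.9130 = 477 Ω.

R_th ≤ 477 Ω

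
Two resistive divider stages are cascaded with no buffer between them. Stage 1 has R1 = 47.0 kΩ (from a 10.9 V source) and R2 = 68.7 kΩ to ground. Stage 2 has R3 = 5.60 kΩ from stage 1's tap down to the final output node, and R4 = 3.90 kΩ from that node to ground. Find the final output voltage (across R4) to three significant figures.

Stage 2 presents R3+R4 = 9.500 kΩ as a load on stage 1's tap.
Stage 1's lower leg becomes R2‖(R3+R4) = 8.346 kΩ, so V_mid = 10.9 × 8.346/55.35 = 1.644 V.
Stage 2 is itself unloaded: V_out = V_mid × R4/(R3+R4) = 1.644 × 3.90/9.500 = 0.675 V.

V_out ≈ 0.675 V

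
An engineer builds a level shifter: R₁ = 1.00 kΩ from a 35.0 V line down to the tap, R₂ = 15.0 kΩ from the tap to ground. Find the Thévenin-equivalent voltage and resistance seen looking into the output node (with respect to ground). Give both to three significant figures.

V_th = 32.8 V, R_th = 938 Ω

V_th is the open-circuit tap voltage: 35.0 × 15.0/(1.00 + 15.0) = 32.8 V.
With the supply zeroed, R₁ and R₂ appear in parallel from the tap: R_th = R₁‖R₂ = (1.00 × 15.0)/16.00 = 938 Ω.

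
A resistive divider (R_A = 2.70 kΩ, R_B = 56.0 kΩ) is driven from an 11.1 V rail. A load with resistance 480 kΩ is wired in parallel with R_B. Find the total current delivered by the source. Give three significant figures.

R_B‖R_L = 50.15 kΩ, so the source sees R_A + R_B‖R_L = 52.85 kΩ.
I = 11.1 V / 52.85 kΩ = 0.210 mA.

I ≈ 0.210 mA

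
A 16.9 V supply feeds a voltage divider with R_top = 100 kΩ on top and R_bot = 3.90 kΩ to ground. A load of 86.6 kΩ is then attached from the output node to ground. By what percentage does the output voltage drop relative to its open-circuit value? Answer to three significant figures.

The divider's output (Thévenin) resistance is R_top‖R_bot = 3.754 kΩ.
Fractional drop under load = R_th/(R_th + R_L) = 3.754 / (3.754 + 86.6) = 0.04154.
So the output falls by 4.15 %.

4.15 %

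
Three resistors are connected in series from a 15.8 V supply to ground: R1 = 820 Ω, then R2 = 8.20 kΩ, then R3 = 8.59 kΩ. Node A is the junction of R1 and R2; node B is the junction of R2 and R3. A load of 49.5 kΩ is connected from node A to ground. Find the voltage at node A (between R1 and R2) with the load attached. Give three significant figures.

Below node A the series string R2+R3 = 16790 Ω sits in parallel with the 49500 Ω load: 12540 Ω.
V_A = 15.8 × 12540/(820 + 12540) = 14.8 V.

V ≈ 14.8 V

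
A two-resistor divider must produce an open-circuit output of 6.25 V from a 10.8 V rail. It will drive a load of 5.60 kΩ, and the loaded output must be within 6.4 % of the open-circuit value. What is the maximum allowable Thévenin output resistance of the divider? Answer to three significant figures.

Loading drop = R_th/(R_th + R_L) ≤ 0.0640, so R_th ≤ R_L · ε/(1−ε) = 5.60 kΩ × 0.0640/0.9360 = 383 Ω.

R_th ≤ 383 Ω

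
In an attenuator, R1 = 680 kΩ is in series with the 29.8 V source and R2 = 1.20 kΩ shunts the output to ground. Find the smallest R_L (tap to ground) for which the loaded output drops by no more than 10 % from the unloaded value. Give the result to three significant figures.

Output resistance R_th = R1‖R2 = (680 × 1.20)/681.2 = 1.198 kΩ.
The fractional drop is R_th/(R_th + R_L); requiring this ≤ 0.100 gives R_L ≥ R_th(1/0.100 − 1) = 1.198 × 9.000 = 10.8 kΩ.

R_L(min) ≈ 10.8 kΩ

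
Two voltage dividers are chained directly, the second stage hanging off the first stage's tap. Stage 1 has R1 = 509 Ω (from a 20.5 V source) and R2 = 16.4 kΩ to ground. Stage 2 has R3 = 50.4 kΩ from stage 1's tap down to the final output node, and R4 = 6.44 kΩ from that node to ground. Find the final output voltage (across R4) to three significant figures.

Stage 2 presents R3+R4 = 56840 Ω as a load on stage 1's tap.
Stage 1's lower leg becomes R2‖(R3+R4) = 12730 Ω, so V_mid = 20.5 × 12730/13240 = 19.71 V.
Stage 2 is itself unloaded: V_out = V_mid × R4/(R3+R4) = 19.71 × 6440/56840 = 2.23 V.

V_out ≈ 2.23 V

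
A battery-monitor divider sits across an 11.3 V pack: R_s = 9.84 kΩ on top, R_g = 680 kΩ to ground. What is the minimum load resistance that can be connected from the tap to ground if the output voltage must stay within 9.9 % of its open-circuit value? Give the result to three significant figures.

R_L(min) ≈ 88.3 kΩ

Output resistance R_th = R_s‖R_g = (9.84 × 680)/689.8 = 9.700 kΩ.
The fractional drop is R_th/(R_th + R_L); requiring this ≤ 0.0990 gives R_L ≥ R_th(1/0.0990 − 1) = 9.700 × 9.101 = 88.3 kΩ.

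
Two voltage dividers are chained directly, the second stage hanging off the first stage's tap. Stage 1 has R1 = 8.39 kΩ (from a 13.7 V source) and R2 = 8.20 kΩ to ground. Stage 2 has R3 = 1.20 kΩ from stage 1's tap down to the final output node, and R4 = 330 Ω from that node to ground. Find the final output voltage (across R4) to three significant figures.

Stage 2 presents R3+R4 = 1530 Ω as a load on stage 1's tap.
Stage 1's lower leg becomes R2‖(R3+R4) = 1289 Ω, so V_mid = 13.7 × 1289/9679 = 1.825 V.
Stage 2 is itself unloaded: V_out = V_mid × R4/(R3+R4) = 1.825 × 330/1530 = 0.394 V.

V_out ≈ 0.394 V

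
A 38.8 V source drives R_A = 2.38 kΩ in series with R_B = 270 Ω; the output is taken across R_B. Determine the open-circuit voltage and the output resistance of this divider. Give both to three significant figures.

V_th = 3.95 V, R_th = 242 Ω

V_th is the open-circuit tap voltage: 38.8 × 270/(2380 + 270) = 3.95 V.
With the supply zeroed, R_A and R_B appear in parallel from the tap: R_th = R_A‖R_B = (2380 × 270)/2650 = 242 Ω.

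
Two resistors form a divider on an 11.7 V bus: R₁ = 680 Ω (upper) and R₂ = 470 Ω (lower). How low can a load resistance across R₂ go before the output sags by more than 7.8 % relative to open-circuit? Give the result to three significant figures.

Output resistance R_th = R₁‖R₂ = (680 × 470)/1150 = 277.9 Ω.
The fractional drop is R_th/(R_th + R_L); requiring this ≤ 0.0780 gives R_L ≥ R_th(1/0.0780 − 1) = 277.9 × 11.82 = 3.29 kΩ.

R_L(min) ≈ 3.29 kΩ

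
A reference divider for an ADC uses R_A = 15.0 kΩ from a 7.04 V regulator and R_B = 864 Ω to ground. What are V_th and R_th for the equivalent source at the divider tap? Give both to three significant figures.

V_th is the open-circuit tap voltage: 7.04 × 864/(15000 + 864) = 0.383 V.
With the supply zeroed, R_A and R_B appear in parallel from the tap: R_th = R_A‖R_B = (15000 × 864)/15860 = 817 Ω.

V_th = 0.383 V, R_th = 817 Ω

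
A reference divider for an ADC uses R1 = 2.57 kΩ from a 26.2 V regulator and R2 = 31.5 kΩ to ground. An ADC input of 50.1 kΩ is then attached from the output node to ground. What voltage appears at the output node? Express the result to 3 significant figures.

V_out ≈ 23.1 V

The load sits in parallel with R2: R2‖R_L = (31.5 × 50.1) / (31.5 + 50.1) = 19.34 kΩ.
V_out = 26.2 × 19.34 / (2.57 + 19.34) = 26.2 × 19.34/21.91 = 23.1 V.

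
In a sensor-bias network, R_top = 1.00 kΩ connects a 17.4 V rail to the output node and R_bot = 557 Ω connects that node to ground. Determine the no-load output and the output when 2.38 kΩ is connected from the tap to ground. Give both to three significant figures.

Open-circuit: V = 17.4 × 557/(1000 + 557) = 6.22 V.
With the load, R_bot becomes R_bot‖R_L = 451.4 Ω, so V = 17.4 × 451.4/1451 = 5.41 V.

Unloaded: 6.22 V; loaded: 5.41 V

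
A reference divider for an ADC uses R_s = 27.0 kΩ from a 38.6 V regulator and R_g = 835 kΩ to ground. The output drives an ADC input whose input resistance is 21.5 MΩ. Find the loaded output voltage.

The load sits in parallel with R_g: R_g‖R_L = (835 × 21500) / (835 + 21500) = 803.8 kΩ.
V_out = 38.6 × 803.8 / (27.0 + 803.8) = 38.6 × 803.8/830.8 = 37.3 V.

V_out ≈ 37.3 V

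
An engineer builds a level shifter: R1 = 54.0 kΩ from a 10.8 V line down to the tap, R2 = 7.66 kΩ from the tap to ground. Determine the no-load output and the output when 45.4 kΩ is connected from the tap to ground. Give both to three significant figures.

Unloaded: 1.34 V; loaded: 1.17 V

Open-circuit: V = 10.8 × 7.66/(54.0 + 7.66) = 1.34 V.
With the load, R2 becomes R2‖R_L = 6.554 kΩ, so V = 10.8 × 6.554/60.55 = 1.17 V.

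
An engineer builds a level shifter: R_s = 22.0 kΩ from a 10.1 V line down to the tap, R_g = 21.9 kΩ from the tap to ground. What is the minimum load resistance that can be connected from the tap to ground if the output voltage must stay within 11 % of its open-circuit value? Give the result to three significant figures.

R_L(min) ≈ 88.8 kΩ

Output resistance R_th = R_s‖R_g = (22.0 × 21.9)/43.90 = 10.97 kΩ.
The fractional drop is R_th/(R_th + R_L); requiring this ≤ 0.110 gives R_L ≥ R_th(1/0.110 − 1) = 10.97 × 8.091 = 88.8 kΩ.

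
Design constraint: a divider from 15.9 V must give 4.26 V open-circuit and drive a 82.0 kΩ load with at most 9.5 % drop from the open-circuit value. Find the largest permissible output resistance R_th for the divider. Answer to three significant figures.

Loading drop = R_th/(R_th + R_L) ≤ 0.0950, so R_th ≤ R_L · ε/(1−ε) = 82.0 kΩ × 0.0950/0.9050 = 8.61 kΩ.
(Any R1, R2 with R2/(R1+R2) = 0.268 and R1‖R2 ≤ 8.61 kΩ will meet the spec.)

R_th ≤ 8.61 kΩ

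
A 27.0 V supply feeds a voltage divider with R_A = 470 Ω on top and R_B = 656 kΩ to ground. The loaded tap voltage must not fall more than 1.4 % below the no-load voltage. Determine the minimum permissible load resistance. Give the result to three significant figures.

R_L(min) ≈ 33.1 kΩ

Output resistance R_th = R_A‖R_B = (470 × 656000)/656500 = 469.7 Ω.
The fractional drop is R_th/(R_th + R_L); requiring this ≤ 0.0140 gives R_L ≥ R_th(1/0.0140 − 1) = 469.7 × 70.43 = 33.1 kΩ.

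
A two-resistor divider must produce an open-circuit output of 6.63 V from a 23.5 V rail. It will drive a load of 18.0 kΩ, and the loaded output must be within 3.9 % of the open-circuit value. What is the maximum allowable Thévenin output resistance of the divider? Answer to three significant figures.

R_th ≤ 730 Ω

Loading drop = R_th/(R_th + R_L) ≤ 0.0390, so R_th ≤ R_L · ε/(1−ε) = 18.0 kΩ × 0.0390/0.9610 = 730 Ω.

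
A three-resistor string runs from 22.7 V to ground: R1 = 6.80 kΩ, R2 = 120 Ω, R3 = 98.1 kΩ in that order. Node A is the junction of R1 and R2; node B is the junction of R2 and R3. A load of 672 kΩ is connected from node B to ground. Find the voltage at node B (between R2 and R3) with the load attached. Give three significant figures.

V ≈ 21.0 V

At node B, R3 is in parallel with the load: R3‖R_L = 85600 Ω.
Below node A the resistance is R2 + (R3‖R_L) = 85720 Ω, so V_A = 22.7 × 85720/92520 = 21.03 V.
Then V_B = V_A × (R3‖R_L)/(R2 + R3‖R_L) = 21.03 × 85600/85720 = 21.0 V.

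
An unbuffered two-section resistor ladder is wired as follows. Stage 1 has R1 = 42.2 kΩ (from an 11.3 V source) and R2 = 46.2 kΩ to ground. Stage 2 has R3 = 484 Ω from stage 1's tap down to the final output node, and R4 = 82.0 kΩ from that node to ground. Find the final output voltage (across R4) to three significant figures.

Stage 2 presents R3+R4 = 82480 Ω as a load on stage 1's tap.
Stage 1's lower leg becomes R2‖(R3+R4) = 29610 Ω, so V_mid = 11.3 × 29610/71810 = 4.660 V.
Stage 2 is itself unloaded: V_out = V_mid × R4/(R3+R4) = 4.660 × 82000/82480 = 4.63 V.

V_out ≈ 4.63 V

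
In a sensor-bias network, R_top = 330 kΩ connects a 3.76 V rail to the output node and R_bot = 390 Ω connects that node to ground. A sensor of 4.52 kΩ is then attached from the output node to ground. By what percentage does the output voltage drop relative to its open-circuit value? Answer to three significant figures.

The divider's output (Thévenin) resistance is R_top‖R_bot = 389.5 Ω.
Fractional drop under load = R_th/(R_th + R_L) = 389.5 / (389.5 + 4520) = 0.07934.
So the output falls by 7.93 %.

7.93 %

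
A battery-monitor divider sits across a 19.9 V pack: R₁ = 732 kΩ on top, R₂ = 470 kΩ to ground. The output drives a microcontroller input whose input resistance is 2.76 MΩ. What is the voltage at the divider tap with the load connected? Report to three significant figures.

V_out ≈ 7.05 V

The load sits in parallel with R₂: R₂‖R_L = (470 × 2760) / (470 + 2760) = 401.6 kΩ.
V_out = 19.9 × 401.6 / (732 + 401.6) = 19.9 × 401.6/1134 = 7.05 V.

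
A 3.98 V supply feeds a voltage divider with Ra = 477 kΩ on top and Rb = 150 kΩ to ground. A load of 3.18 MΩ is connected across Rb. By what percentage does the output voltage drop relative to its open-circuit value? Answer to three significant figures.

The divider's output (Thévenin) resistance is Ra‖Rb = 114.1 kΩ.
Fractional drop under load = R_th/(R_th + R_L) = 114.1 / (114.1 + 3180) = 0.03464.
So the output falls by 3.46 %.

3.46 %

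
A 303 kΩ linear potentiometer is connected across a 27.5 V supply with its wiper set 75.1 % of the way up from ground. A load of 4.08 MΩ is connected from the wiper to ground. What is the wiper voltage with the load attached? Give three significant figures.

The wiper splits the pot into (1−α)R = 75.45 kΩ above and αR = 227.6 kΩ below.
Lower section ‖ load = 215.5 kΩ.
V_wiper = 27.5 × 215.5/(75.45 + 215.5) = 20.4 V.

V ≈ 20.4 V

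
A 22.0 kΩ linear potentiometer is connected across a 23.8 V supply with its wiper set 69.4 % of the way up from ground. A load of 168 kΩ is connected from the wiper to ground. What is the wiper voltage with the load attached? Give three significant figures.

V ≈ 16.1 V

The wiper splits the pot into (1−α)R = 6.732 kΩ above and αR = 15.27 kΩ below.
Lower section ‖ load = 14.00 kΩ.
V_wiper = 23.8 × 14.00/(6.732 + 14.00) = 16.1 V.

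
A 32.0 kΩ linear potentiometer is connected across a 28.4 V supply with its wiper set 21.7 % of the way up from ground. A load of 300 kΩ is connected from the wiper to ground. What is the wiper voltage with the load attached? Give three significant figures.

V ≈ 6.05 V

The wiper splits the pot into (1−α)R = 25.06 kΩ above and αR = 6.944 kΩ below.
Lower section ‖ load = 6.787 kΩ.
V_wiper = 28.4 × 6.787/(25.06 + 6.787) = 6.05 V.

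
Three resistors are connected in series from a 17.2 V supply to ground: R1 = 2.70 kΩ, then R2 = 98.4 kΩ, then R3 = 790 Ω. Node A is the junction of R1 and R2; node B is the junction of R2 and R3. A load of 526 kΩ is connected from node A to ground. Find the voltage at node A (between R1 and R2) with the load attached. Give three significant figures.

Below node A the series string R2+R3 = 99190 Ω sits in parallel with the 526000 Ω load: 83450 Ω.
V_A = 17.2 × 83450/(2700 + 83450) = 16.7 V.

V ≈ 16.7 V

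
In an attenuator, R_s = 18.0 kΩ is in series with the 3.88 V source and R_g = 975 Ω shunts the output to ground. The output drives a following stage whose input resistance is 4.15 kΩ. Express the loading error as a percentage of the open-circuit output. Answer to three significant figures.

Unloaded V = 3.88 × 975/18980 = 0.1994 V.
Loaded: R_g‖R_L = 789.5 Ω, giving V = 3.88 × 789.5/18790 = 0.1630 V.
Drop = (0.1994 − 0.1630) / 0.1994 = 18.2 %.

18.2 %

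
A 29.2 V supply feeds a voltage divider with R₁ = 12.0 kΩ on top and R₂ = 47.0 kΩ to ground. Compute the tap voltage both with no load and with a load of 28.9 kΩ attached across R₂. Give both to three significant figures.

Unloaded: 23.3 V; loaded: 17.5 V

Open-circuit: V = 29.2 × 47.0/(12.0 + 47.0) = 23.3 V.
With the load, R₂ becomes R₂‖R_L = 17.90 kΩ, so V = 29.2 × 17.90/29.90 = 17.5 V.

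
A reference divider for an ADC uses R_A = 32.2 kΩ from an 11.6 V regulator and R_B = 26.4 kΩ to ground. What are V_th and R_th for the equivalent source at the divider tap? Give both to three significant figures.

V_th is the open-circuit tap voltage: 11.6 × 26.4/(32.2 + 26.4) = 5.23 V.
With the supply zeroed, R_A and R_B appear in parallel from the tap: R_th = R_A‖R_B = (32.2 × 26.4)/58.60 = 14.5 kΩ.

V_th = 5.23 V, R_th = 14.5 kΩ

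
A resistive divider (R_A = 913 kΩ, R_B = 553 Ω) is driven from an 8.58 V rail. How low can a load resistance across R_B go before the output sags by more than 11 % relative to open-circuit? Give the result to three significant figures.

R_L(min) ≈ 4.47 kΩ

Output resistance R_th = R_A‖R_B = (913000 × 553)/913600 = 552.7 Ω.
The fractional drop is R_th/(R_th + R_L); requiring this ≤ 0.110 gives R_L ≥ R_th(1/0.110 − 1) = 552.7 × 8.091 = 4.47 kΩ.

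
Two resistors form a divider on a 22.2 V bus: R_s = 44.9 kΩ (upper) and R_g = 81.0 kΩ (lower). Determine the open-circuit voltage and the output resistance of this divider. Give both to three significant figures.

V_th is the open-circuit tap voltage: 22.2 × 81.0/(44.9 + 81.0) = 14.3 V.
With the supply zeroed, R_s and R_g appear in parallel from the tap: R_th = R_s‖R_g = (44.9 × 81.0)/125.9 = 28.9 kΩ.

V_th = 14.3 V, R_th = 28.9 kΩ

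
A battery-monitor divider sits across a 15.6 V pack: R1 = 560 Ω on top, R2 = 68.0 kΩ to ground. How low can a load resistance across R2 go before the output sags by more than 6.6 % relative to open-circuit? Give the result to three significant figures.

R_L(min) ≈ 7.86 kΩ

Output resistance R_th = R1‖R2 = (560 × 68000)/68560 = 555.4 Ω.
The fractional drop is R_th/(R_th + R_L); requiring this ≤ 0.0660 gives R_L ≥ R_th(1/0.0660 − 1) = 555.4 × 14.15 = 7.86 kΩ.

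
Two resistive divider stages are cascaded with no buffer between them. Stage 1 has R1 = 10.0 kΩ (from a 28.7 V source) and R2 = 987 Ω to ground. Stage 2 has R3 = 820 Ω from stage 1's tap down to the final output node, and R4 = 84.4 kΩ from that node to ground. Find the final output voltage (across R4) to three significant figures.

V_out ≈ 2.53 V

Stage 2 presents R3+R4 = 85220 Ω as a load on stage 1's tap.
Stage 1's lower leg becomes R2‖(R3+R4) = 975.7 Ω, so V_mid = 28.7 × 975.7/10980 = 2.551 V.
Stage 2 is itself unloaded: V_out = V_mid × R4/(R3+R4) = 2.551 × 84400/85220 = 2.53 V.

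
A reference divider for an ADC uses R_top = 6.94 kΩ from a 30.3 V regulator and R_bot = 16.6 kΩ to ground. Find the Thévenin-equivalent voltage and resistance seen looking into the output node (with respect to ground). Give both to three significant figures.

V_th = 21.4 V, R_th = 4.89 kΩ

V_th is the open-circuit tap voltage: 30.3 × 16.6/(6.94 + 16.6) = 21.4 V.
With the supply zeroed, R_top and R_bot appear in parallel from the tap: R_th = R_top‖R_bot = (6.94 × 16.6)/23.54 = 4.89 kΩ.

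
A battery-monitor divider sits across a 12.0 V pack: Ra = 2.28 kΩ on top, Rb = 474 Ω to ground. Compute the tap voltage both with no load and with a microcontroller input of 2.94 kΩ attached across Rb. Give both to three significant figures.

Unloaded: 2.07 V; loaded: 1.82 V

Open-circuit: V = 12.0 × 474/(2280 + 474) = 2.07 V.
With the load, Rb becomes Rb‖R_L = 408.2 Ω, so V = 12.0 × 408.2/2688 = 1.82 V.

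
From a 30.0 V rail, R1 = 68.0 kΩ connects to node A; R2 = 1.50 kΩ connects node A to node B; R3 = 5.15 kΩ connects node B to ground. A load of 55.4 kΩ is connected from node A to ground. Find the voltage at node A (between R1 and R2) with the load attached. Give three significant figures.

V ≈ 2.41 V

Below node A the series string R2+R3 = 6.650 kΩ sits in parallel with the 55.4 kΩ load: 5.937 kΩ.
V_A = 30.0 × 5.937/(68.0 + 5.937) = 2.41 V.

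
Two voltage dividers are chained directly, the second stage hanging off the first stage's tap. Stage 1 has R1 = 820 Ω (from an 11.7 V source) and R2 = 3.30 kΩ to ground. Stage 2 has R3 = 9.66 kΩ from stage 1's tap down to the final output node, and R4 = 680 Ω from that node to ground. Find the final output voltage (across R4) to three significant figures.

V_out ≈ 0.579 V

Stage 2 presents R3+R4 = 10340 Ω as a load on stage 1's tap.
Stage 1's lower leg becomes R2‖(R3+R4) = 2502 Ω, so V_mid = 11.7 × 2502/3322 = 8.812 V.
Stage 2 is itself unloaded: V_out = V_mid × R4/(R3+R4) = 8.812 × 680/10340 = 0.579 V.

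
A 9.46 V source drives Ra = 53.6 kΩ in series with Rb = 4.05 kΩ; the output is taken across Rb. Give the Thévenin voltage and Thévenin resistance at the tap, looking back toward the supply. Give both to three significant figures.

V_th is the open-circuit tap voltage: 9.46 × 4.05/(53.6 + 4.05) = 0.665 V.
With the supply zeroed, Ra and Rb appear in parallel from the tap: R_th = Ra‖Rb = (53.6 × 4.05)/57.65 = 3.77 kΩ.

V_th = 0.665 V, R_th = 3.77 kΩ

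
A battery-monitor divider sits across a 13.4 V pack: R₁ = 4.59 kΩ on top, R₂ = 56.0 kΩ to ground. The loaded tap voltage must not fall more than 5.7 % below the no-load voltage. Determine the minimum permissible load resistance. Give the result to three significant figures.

Output resistance R_th = R₁‖R₂ = (4.59 × 56.0)/60.59 = 4.242 kΩ.
The fractional drop is R_th/(R_th + R_L); requiring this ≤ 0.0570 gives R_L ≥ R_th(1/0.0570 − 1) = 4.242 × 16.54 = 70.2 kΩ.

R_L(min) ≈ 70.2 kΩ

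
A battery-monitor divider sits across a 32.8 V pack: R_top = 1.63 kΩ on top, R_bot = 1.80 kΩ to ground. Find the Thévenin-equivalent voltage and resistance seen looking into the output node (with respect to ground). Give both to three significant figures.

V_th = 17.2 V, R_th = 855 Ω

V_th is the open-circuit tap voltage: 32.8 × 1.80/(1.63 + 1.80) = 17.2 V.
With the supply zeroed, R_top and R_bot appear in parallel from the tap: R_th = R_top‖R_bot = (1.63 × 1.80)/3.430 = 855 Ω.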